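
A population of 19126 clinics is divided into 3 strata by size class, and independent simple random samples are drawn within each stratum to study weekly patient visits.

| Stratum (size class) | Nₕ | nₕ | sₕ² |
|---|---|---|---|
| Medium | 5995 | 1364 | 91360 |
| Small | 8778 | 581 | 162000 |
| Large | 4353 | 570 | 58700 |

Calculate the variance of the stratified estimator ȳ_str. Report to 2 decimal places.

64.56

Var(ȳ_str) = Σₕ Wₕ²(1 − fₕ)sₕ²/nₕ with Wₕ = Nₕ/N, N = 19126.
Medium: Wₕ = 0.31344766; term = 0.31344766²·(1 − 0.22752294)·91360/1364 = 5.0834363.
Small: Wₕ = 0.45895639; term = 0.45895639²·(1 − 0.06618820)·162000/581 = 54.845511.
Large: Wₕ = 0.22759594; term = 0.22759594²·(1 − 0.13094418)·58700/570 = 4.6359629.
Sum = 64.56491.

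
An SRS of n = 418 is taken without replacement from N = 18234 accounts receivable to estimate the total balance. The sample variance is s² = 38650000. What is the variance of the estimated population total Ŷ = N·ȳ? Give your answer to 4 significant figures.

3.004 × 10^13

Var(Ŷ) = N²·Var(ȳ) = N²·(1 − n/N)·s²/n.
f = 418/18234 = 0.02292421; Var(ȳ) = 0.97707579·38650000/418 = 90344.448.
Var(Ŷ) = 18234² · 90344.448 = 3.003761 × 10^13.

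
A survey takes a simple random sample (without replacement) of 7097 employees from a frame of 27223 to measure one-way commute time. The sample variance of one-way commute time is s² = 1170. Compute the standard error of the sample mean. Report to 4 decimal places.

Under SRS without replacement, Var(ȳ) = (1 − f)·s²/n with f = n/N = 7097/27223 = 0.26069867.
Var(ȳ) = (1 − 0.26069867)·1170/7097 = 0.73930133·0.16485839 = 0.12188003.
SE(ȳ) = √(0.12188003) = 0.3491.

0.3491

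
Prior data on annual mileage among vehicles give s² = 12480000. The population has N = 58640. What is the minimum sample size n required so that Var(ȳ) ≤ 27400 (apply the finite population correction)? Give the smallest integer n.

452

Without fpc, n₀ = s²/D = 12480000/27400 = 455.4745.
With fpc, (1 − n/N)·s²/n ≤ D requires n ≥ n₀/(1 + n₀/N) = 455.4745/(1 + 455.4745/58640) = 451.9640.
Rounding up, n = 452.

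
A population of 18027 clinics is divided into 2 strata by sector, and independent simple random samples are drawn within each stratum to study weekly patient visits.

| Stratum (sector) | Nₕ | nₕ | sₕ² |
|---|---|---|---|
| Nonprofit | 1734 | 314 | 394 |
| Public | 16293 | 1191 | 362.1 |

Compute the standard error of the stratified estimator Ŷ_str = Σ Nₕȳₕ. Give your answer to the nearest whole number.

8826

Var(Ŷ_str) = Σₕ Nₕ²(1 − fₕ)sₕ²/nₕ.
Nonprofit: 1734²·(1 − 314/1734)·394/314 = 3.0896125 × 10^6.
Public: 16293²·(1 − 1191/16293)·362.1/1191 = 7.4808731 × 10^7.
Sum = 7.7898344 × 10^7.
SE = √(7.7898344 × 10^7) = 8826.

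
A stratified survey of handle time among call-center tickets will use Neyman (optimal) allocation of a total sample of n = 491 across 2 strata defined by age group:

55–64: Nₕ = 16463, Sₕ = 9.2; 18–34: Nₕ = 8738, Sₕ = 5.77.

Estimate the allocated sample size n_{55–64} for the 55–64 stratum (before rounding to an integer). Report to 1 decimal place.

368.4

Neyman allocation: nₕ = n·NₕSₕ / Σⱼ NⱼSⱼ.
Σ NⱼSⱼ = 16463·9.2 + 8738·5.77 = 201877.86.
n_{55–64} = 491·16463·9.2 / 201877.86 = 368.4.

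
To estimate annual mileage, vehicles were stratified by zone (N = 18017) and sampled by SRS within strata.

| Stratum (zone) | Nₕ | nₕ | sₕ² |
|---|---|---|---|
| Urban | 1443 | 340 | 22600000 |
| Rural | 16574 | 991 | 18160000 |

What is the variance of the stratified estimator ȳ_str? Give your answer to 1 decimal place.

14905.9

Var(ȳ_str) = Σₕ Wₕ²(1 − fₕ)sₕ²/nₕ with Wₕ = Nₕ/N, N = 18017.
Urban: Wₕ = 0.08009103; term = 0.08009103²·(1 − 0.23562024)·22600000/340 = 325.91655.
Rural: Wₕ = 0.91990897; term = 0.91990897²·(1 − 0.05979245)·18160000/991 = 14579.937.
Sum = 14905.854.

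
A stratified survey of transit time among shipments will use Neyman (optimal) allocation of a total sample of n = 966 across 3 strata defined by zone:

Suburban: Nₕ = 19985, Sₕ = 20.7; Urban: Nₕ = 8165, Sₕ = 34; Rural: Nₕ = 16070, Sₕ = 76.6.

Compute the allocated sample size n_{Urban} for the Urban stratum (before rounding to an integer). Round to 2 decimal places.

139.51

Neyman allocation: nₕ = n·NₕSₕ / Σⱼ NⱼSⱼ.
Σ NⱼSⱼ = 19985·20.7 + 8165·34 + 16070·76.6 = 1.9222615 × 10^6.
n_{Urban} = 966·8165·34 / (1.9222615 × 10^6) = 139.51.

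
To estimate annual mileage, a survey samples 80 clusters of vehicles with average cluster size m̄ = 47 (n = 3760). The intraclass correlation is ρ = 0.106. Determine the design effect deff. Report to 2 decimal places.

deff = 1 + (47 − 1)·0.106 = 1 + 4.876 = 5.876.

5.88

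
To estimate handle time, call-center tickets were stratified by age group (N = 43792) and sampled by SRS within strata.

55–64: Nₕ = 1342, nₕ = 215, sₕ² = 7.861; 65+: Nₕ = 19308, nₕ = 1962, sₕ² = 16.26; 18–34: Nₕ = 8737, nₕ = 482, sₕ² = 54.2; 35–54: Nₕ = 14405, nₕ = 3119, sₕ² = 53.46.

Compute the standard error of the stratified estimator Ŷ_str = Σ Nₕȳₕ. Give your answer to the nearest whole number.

Var(Ŷ_str) = Σₕ Nₕ²(1 − fₕ)sₕ²/nₕ.
55–64: 1342²·(1 − 215/1342)·7.861/215 = 55298.808.
65+: 19308²·(1 − 1962/19308)·16.26/1962 = 2.7756083 × 10^6.
18–34: 8737²·(1 − 482/8737)·54.2/482 = 8.1102018 × 10^6.
35–54: 14405²·(1 − 3119/14405)·53.46/3119 = 2.7865503 × 10^6.
Sum = 1.3727659 × 10^7.
SE = √(1.3727659 × 10^7) = 3705.

3705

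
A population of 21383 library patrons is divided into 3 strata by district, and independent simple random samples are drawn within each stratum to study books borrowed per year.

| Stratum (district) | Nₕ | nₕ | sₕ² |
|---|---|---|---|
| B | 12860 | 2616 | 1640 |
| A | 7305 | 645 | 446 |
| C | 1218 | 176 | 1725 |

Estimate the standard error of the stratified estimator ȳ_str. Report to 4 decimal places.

0.5305

Var(ȳ_str) = Σₕ Wₕ²(1 − fₕ)sₕ²/nₕ with Wₕ = Nₕ/N, N = 21383.
B: Wₕ = 0.60141234; term = 0.60141234²·(1 − 0.20342146)·1640/2616 = 0.18062563.
A: Wₕ = 0.34162653; term = 0.34162653²·(1 − 0.08829569)·446/645 = 0.073575347.
C: Wₕ = 0.05696114; term = 0.05696114²·(1 − 0.14449918)·1725/176 = 0.027205341.
Sum = 0.28140632.
SE = √(0.28140632) = 0.5305.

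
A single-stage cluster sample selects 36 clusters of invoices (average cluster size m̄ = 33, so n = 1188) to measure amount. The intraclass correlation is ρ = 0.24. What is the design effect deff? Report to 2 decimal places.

deff = 1 + (33 − 1)·0.24 = 1 + 7.68 = 8.68.

8.68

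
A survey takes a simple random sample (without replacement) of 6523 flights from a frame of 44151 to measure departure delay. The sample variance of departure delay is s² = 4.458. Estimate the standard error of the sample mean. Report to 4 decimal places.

0.0241

Under SRS without replacement, Var(ȳ) = (1 − f)·s²/n with f = n/N = 6523/44151 = 0.14774297.
Var(ȳ) = (1 − 0.14774297)·4.458/6523 = 0.85225703·6.8342787 × 10^-4 = 5.8245621 × 10^-4.
SE(ȳ) = √(5.8245621 × 10^-4) = 0.0241.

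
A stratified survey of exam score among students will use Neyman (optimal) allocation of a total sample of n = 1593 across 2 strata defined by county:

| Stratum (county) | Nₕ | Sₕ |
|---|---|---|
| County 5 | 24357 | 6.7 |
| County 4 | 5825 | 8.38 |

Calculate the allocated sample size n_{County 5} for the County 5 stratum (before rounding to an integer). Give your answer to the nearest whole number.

1226

Neyman allocation: nₕ = n·NₕSₕ / Σⱼ NⱼSⱼ.
Σ NⱼSⱼ = 24357·6.7 + 5825·8.38 = 212005.4.
n_{County 5} = 1593·24357·6.7 / 212005.4 = 1226.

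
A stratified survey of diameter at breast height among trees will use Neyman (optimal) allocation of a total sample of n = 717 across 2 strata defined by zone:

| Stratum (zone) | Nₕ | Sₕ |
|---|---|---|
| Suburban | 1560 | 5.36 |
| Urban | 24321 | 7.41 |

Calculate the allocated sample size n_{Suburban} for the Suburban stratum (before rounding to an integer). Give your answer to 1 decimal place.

31.8

Neyman allocation: nₕ = n·NₕSₕ / Σⱼ NⱼSⱼ.
Σ NⱼSⱼ = 1560·5.36 + 24321·7.41 = 188580.21.
n_{Suburban} = 717·1560·5.36 / 188580.21 = 31.8.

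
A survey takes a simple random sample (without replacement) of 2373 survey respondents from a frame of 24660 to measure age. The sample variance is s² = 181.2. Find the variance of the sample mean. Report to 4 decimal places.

0.0690

Under SRS without replacement, Var(ȳ) = (1 − f)·s²/n with f = n/N = 2373/24660 = 0.09622871.
Var(ȳ) = (1 − 0.09622871)·181.2/2373 = 0.90377129·0.076359039 = 0.069011107.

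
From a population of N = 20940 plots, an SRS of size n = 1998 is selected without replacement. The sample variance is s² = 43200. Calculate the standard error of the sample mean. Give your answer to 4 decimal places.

Under SRS without replacement, Var(ȳ) = (1 − f)·s²/n with f = n/N = 1998/20940 = 0.09541547.
Var(ȳ) = (1 − 0.09541547)·43200/1998 = 0.90458453·21.621622 = 19.558584.
SE(ȳ) = √(19.558584) = 4.4225.

4.4225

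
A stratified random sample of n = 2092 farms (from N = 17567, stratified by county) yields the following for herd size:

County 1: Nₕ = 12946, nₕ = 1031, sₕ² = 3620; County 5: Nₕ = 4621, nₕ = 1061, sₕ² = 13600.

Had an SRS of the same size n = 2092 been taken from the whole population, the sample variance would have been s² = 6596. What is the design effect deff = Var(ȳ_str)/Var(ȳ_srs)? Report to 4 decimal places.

Var(ȳ_str) = Σ Wₕ²(1−fₕ)sₕ²/nₕ with Wₕ = Nₕ/17567:
  County 1: (12946/17567)²·(1−1031/12946)·3620/1031 = 1.7550292
  County 5: (4621/17567)²·(1−1061/4621)·13600/1061 = 0.68330451
  → Var(ȳ_str) = 2.4383337.
Var(ȳ_srs) = (1 − 2092/17567)·6596/2092 = 2.7774869.
deff = 2.4383337 / 2.7774869 = 0.8779.

0.8779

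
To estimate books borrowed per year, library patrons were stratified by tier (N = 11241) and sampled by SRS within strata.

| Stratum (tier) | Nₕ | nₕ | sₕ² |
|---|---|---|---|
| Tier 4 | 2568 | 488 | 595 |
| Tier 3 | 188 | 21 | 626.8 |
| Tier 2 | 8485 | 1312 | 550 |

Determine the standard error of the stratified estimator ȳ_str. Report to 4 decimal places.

Var(ȳ_str) = Σₕ Wₕ²(1 − fₕ)sₕ²/nₕ with Wₕ = Nₕ/N, N = 11241.
Tier 4: Wₕ = 0.22844943; term = 0.22844943²·(1 − 0.19003115)·595/488 = 0.051540141.
Tier 3: Wₕ = 0.01672449; term = 0.01672449²·(1 − 0.11170213)·626.8/21 = 0.0074160751.
Tier 2: Wₕ = 0.75482608; term = 0.75482608²·(1 − 0.15462581)·550/1312 = 0.20191642.
Sum = 0.26087264.
SE = √(0.26087264) = 0.5108.

0.5108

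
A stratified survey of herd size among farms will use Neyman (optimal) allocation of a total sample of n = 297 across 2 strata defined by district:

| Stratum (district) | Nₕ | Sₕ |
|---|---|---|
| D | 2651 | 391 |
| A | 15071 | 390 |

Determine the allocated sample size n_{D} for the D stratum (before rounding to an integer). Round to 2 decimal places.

Neyman allocation: nₕ = n·NₕSₕ / Σⱼ NⱼSⱼ.
Σ NⱼSⱼ = 2651·391 + 15071·390 = 6.914231 × 10^6.
n_{D} = 297·2651·391 / (6.914231 × 10^6) = 44.52.

44.52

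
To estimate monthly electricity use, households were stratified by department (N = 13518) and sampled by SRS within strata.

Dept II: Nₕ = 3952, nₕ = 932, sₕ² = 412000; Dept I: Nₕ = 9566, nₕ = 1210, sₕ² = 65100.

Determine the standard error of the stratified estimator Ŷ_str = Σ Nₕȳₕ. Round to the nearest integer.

97860

Var(Ŷ_str) = Σₕ Nₕ²(1 − fₕ)sₕ²/nₕ.
Dept II: 3952²·(1 − 932/3952)·412000/932 = 5.2760048 × 10^9.
Dept I: 9566²·(1 − 1210/9566)·65100/1210 = 4.3005542 × 10^9.
Sum = 9.576559 × 10^9.
SE = √(9.576559 × 10^9) = 97860.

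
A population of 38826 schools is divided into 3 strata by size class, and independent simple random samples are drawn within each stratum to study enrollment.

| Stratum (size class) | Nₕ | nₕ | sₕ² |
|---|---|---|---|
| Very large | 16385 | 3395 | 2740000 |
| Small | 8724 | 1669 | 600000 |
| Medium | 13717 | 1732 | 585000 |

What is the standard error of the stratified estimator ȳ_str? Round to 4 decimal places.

Var(ȳ_str) = Σₕ Wₕ²(1 − fₕ)sₕ²/nₕ with Wₕ = Nₕ/N, N = 38826.
Very large: Wₕ = 0.42201102; term = 0.42201102²·(1 − 0.20720171)·2740000/3395 = 113.95177.
Small: Wₕ = 0.22469479; term = 0.22469479²·(1 − 0.19131133)·600000/1669 = 14.677845.
Medium: Wₕ = 0.35329418; term = 0.35329418²·(1 − 0.12626668)·585000/1732 = 36.834931.
Sum = 165.46455.
SE = √(165.46455) = 12.8633.

12.8633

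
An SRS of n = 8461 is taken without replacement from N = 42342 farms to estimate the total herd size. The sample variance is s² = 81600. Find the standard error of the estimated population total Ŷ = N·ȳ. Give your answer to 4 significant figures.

Var(Ŷ) = N²·Var(ȳ) = N²·(1 − n/N)·s²/n.
f = 8461/42342 = 0.19982523; Var(ȳ) = 0.80017477·81600/8461 = 7.7170856.
Var(Ŷ) = 42342² · 7.7170856 = 1.3835538 × 10^10.
SE(Ŷ) = √(1.3835538 × 10^10) = 117600.

117600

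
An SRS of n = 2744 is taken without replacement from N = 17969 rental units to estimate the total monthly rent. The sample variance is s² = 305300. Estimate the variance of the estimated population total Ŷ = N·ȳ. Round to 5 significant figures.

Var(Ŷ) = N²·Var(ȳ) = N²·(1 − n/N)·s²/n.
f = 2744/17969 = 0.15270744; Var(ȳ) = 0.84729256·305300/2744 = 94.270561.
Var(Ŷ) = 17969² · 94.270561 = 3.0438546 × 10^10.

3.0439 × 10^10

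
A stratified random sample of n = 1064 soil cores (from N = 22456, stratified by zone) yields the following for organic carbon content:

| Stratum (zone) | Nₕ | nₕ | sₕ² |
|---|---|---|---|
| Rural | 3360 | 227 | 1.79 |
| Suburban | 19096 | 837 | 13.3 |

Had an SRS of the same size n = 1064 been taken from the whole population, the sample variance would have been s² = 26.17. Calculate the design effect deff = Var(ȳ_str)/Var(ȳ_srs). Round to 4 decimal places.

Var(ȳ_str) = Σ Wₕ²(1−fₕ)sₕ²/nₕ with Wₕ = Nₕ/22456:
  Rural: (3360/22456)²·(1−227/3360)·1.79/227 = 1.6461221 × 10^-4
  Suburban: (19096/22456)²·(1−837/19096)·13.3/837 = 0.010987042
  → Var(ȳ_str) = 0.011151654.
Var(ȳ_srs) = (1 − 1064/22456)·26.17/1064 = 0.023430475.
deff = 0.011151654 / 0.023430475 = 0.4759.

0.4759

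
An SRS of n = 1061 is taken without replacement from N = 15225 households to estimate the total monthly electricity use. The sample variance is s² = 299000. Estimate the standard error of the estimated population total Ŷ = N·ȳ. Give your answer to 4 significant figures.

Var(Ŷ) = N²·Var(ȳ) = N²·(1 − n/N)·s²/n.
f = 1061/15225 = 0.06968801; Var(ȳ) = 0.93031199·299000/1061 = 262.17086.
Var(Ŷ) = 15225² · 262.17086 = 6.0771369 × 10^10.
SE(Ŷ) = √(6.0771369 × 10^10) = 246500.

246500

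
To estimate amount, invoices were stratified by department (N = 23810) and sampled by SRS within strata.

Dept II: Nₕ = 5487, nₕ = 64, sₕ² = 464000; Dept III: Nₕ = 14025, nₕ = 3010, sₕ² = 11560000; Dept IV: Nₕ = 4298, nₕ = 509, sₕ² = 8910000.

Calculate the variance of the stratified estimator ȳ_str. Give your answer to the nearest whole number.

1930

Var(ȳ_str) = Σₕ Wₕ²(1 − fₕ)sₕ²/nₕ with Wₕ = Nₕ/N, N = 23810.
Dept II: Wₕ = 0.23044939; term = 0.23044939²·(1 − 0.01166393)·464000/64 = 380.53428.
Dept III: Wₕ = 0.58903822; term = 0.58903822²·(1 − 0.21461676)·11560000/3010 = 1046.5498.
Dept IV: Wₕ = 0.18051239; term = 0.18051239²·(1 − 0.11842718)·8910000/509 = 502.8427.
Sum = 1929.9268.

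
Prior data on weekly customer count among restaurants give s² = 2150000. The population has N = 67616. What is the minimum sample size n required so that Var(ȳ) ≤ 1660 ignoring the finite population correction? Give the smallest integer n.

Without fpc, n₀ = s²/D = 2150000/1660 = 1295.1807.
Rounding up, n = 1296.

1296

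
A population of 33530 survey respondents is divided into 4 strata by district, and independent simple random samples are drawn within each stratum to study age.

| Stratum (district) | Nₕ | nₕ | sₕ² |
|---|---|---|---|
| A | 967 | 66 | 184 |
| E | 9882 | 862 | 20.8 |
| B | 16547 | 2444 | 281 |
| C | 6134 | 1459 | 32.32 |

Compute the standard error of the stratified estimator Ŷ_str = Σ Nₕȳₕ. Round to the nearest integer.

Var(Ŷ_str) = Σₕ Nₕ²(1 − fₕ)sₕ²/nₕ.
A: 967²·(1 − 66/967)·184/66 = 2.4289868 × 10^6.
E: 9882²·(1 − 862/9882)·20.8/862 = 2.1508368 × 10^6.
B: 16547²·(1 − 2444/16547)·281/2444 = 2.683094 × 10^7.
C: 6134²·(1 − 1459/6134)·32.32/1459 = 635245.28.
Sum = 3.2046009 × 10^7.
SE = √(3.2046009 × 10^7) = 5661.

5661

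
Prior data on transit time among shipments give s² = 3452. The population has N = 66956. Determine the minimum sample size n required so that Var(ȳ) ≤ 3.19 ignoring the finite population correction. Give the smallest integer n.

1083

Without fpc, n₀ = s²/D = 3452/3.19 = 1082.1317.
Rounding up, n = 1083.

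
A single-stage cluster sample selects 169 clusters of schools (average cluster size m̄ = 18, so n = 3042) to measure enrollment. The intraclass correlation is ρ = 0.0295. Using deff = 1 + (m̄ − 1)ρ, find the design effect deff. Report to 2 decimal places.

deff = 1 + (18 − 1)·0.0295 = 1 + 0.5015 = 1.5015.

1.50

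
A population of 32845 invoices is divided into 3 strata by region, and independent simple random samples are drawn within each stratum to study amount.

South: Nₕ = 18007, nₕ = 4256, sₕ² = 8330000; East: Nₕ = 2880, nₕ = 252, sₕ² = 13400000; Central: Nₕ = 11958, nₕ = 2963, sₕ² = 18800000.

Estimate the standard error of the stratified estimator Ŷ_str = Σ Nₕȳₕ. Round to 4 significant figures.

Var(Ŷ_str) = Σₕ Nₕ²(1 − fₕ)sₕ²/nₕ.
South: 18007²·(1 − 4256/18007)·8330000/4256 = 4.8463975 × 10^11.
East: 2880²·(1 − 252/2880)·13400000/252 = 4.0245943 × 10^11.
Central: 11958²·(1 − 2963/11958)·18800000/2963 = 6.8247369 × 10^11.
Sum = 1.5695729 × 10^12.
SE = √(1.5695729 × 10^12) = 1.253 × 10^6.

1.253 × 10^6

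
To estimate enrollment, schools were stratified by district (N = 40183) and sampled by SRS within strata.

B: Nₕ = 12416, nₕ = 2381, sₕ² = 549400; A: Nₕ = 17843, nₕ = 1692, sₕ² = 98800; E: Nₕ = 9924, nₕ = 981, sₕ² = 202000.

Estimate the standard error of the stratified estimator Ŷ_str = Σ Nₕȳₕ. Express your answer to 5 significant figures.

252690

Var(Ŷ_str) = Σₕ Nₕ²(1 − fₕ)sₕ²/nₕ.
B: 12416²·(1 − 2381/12416)·549400/2381 = 2.8749371 × 10^10.
A: 17843²·(1 − 1692/17843)·98800/1692 = 1.6827666 × 10^10.
E: 9924²·(1 − 981/9924)·202000/981 = 1.8274788 × 10^10.
Sum = 6.3851825 × 10^10.
SE = √(6.3851825 × 10^10) = 252690.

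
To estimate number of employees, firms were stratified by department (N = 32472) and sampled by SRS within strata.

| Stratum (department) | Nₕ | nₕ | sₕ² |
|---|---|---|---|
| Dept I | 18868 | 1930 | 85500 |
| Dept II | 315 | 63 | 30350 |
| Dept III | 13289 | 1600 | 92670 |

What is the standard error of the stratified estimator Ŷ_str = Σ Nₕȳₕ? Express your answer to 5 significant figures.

152290

Var(Ŷ_str) = Σₕ Nₕ²(1 − fₕ)sₕ²/nₕ.
Dept I: 18868²·(1 − 1930/18868)·85500/1930 = 1.4157834 × 10^10.
Dept II: 315²·(1 − 63/315)·30350/63 = 3.8241 × 10^7.
Dept III: 13289²·(1 − 1600/13289)·92670/1600 = 8.996816 × 10^9.
Sum = 2.3192891 × 10^10.
SE = √(2.3192891 × 10^10) = 152290.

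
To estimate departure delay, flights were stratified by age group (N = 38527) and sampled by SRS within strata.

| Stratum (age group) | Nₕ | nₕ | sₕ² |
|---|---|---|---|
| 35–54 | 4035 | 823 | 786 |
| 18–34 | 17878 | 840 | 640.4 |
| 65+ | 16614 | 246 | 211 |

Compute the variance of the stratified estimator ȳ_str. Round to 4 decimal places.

Var(ȳ_str) = Σₕ Wₕ²(1 − fₕ)sₕ²/nₕ with Wₕ = Nₕ/N, N = 38527.
35–54: Wₕ = 0.10473175; term = 0.10473175²·(1 − 0.20396530)·786/823 = 0.0083389506.
18–34: Wₕ = 0.46403821; term = 0.46403821²·(1 − 0.04698512)·640.4/840 = 0.15645131.
65+: Wₕ = 0.43123005; term = 0.43123005²·(1 − 0.01480679)·211/246 = 0.15714001.
Sum = 0.32193027.

0.3219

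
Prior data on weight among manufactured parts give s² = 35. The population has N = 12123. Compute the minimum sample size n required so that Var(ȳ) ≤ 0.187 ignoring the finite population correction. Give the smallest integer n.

Without fpc, n₀ = s²/D = 35/0.187 = 187.1658.
Rounding up, n = 188.

188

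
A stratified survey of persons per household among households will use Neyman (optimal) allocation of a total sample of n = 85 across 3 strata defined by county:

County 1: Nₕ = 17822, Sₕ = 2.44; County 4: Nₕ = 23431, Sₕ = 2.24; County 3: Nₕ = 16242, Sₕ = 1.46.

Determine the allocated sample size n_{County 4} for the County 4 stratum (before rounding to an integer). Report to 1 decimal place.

Neyman allocation: nₕ = n·NₕSₕ / Σⱼ NⱼSⱼ.
Σ NⱼSⱼ = 17822·2.44 + 23431·2.24 + 16242·1.46 = 119684.44.
n_{County 4} = 85·23431·2.24 / 119684.44 = 37.3.

37.3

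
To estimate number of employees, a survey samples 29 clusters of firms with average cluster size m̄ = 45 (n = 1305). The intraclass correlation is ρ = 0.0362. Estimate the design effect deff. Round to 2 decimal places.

deff = 1 + (45 − 1)·0.0362 = 1 + 1.5928 = 2.5928.

2.59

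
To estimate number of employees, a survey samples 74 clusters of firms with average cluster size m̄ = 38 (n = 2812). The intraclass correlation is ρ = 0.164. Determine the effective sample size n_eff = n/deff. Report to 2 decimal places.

deff = 1 + (38 − 1)·0.164 = 1 + 6.068 = 7.068.
n_eff = 2812 / 7.068 = 397.85.

397.85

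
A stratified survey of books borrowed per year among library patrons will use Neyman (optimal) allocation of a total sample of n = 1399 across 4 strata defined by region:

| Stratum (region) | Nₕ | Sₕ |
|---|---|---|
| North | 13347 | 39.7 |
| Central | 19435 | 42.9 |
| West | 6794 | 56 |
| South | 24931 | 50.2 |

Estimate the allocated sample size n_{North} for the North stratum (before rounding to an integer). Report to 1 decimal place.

247.5

Neyman allocation: nₕ = n·NₕSₕ / Σⱼ NⱼSⱼ.
Σ NⱼSⱼ = 13347·39.7 + 19435·42.9 + 6794·56 + 24931·50.2 = 2.9956376 × 10^6.
n_{North} = 1399·13347·39.7 / (2.9956376 × 10^6) = 247.5.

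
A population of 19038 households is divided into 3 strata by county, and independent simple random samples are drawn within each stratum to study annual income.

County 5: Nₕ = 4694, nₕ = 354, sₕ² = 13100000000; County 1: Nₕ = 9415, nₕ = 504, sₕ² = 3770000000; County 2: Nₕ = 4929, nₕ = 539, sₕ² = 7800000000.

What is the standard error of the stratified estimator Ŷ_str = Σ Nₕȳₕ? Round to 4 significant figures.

Var(Ŷ_str) = Σₕ Nₕ²(1 − fₕ)sₕ²/nₕ.
County 5: 4694²·(1 − 354/4694)·13100000000/354 = 7.5387762 × 10^14.
County 1: 9415²·(1 − 504/9415)·3770000000/504 = 6.2756336 × 10^14.
County 2: 4929²·(1 − 539/4929)·7800000000/539 = 3.1313324 × 10^14.
Sum = 1.6945742 × 10^15.
SE = √(1.6945742 × 10^15) = 4.117 × 10^7.

4.117 × 10^7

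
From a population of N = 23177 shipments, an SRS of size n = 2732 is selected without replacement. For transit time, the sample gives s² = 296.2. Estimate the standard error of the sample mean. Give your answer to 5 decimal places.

Under SRS without replacement, Var(ȳ) = (1 − f)·s²/n with f = n/N = 2732/23177 = 0.11787548.
Var(ȳ) = (1 − 0.11787548)·296.2/2732 = 0.88212452·0.10841874 = 0.09563883.
SE(ȳ) = √(0.09563883) = 0.30926.

0.30926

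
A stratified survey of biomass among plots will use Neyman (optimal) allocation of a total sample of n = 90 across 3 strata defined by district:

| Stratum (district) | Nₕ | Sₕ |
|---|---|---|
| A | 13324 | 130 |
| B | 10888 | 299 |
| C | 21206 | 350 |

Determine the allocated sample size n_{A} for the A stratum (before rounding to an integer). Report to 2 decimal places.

Neyman allocation: nₕ = n·NₕSₕ / Σⱼ NⱼSⱼ.
Σ NⱼSⱼ = 13324·130 + 10888·299 + 21206·350 = 1.2409732 × 10^7.
n_{A} = 90·13324·130 / (1.2409732 × 10^7) = 12.56.

12.56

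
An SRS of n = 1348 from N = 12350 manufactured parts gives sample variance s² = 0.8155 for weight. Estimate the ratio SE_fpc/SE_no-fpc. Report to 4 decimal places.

f = n/N = 1348/12350 = 0.10914980.
SE_no-fpc = √(s²/n) = 0.024596145; SE_fpc = √((1−f)s²/n) = 0.023215037.
Ratio = √(1−f) = 0.94384861.

0.9438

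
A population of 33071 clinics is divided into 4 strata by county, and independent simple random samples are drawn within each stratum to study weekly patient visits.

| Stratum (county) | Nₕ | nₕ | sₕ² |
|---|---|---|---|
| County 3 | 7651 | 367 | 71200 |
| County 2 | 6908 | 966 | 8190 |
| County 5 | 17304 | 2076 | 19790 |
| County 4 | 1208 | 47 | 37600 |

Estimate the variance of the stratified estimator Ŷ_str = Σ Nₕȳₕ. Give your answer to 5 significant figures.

Var(Ŷ_str) = Σₕ Nₕ²(1 − fₕ)sₕ²/nₕ.
County 3: 7651²·(1 − 367/7651)·71200/367 = 1.0811901 × 10^10.
County 2: 6908²·(1 − 966/6908)·8190/966 = 3.4801002 × 10^8.
County 5: 17304²·(1 − 2076/17304)·19790/2076 = 2.5119317 × 10^9.
County 4: 1208²·(1 − 47/1208)·37600/47 = 1.1219904 × 10^9.
Sum = 1.4793833 × 10^10.

1.4794 × 10^10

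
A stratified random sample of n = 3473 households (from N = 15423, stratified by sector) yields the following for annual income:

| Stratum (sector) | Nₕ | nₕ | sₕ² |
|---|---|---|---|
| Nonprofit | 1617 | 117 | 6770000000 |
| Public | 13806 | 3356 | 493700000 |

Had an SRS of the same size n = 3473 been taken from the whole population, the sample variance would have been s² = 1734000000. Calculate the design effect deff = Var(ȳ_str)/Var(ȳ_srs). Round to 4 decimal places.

Var(ȳ_str) = Σ Wₕ²(1−fₕ)sₕ²/nₕ with Wₕ = Nₕ/15423:
  Nonprofit: (1617/15423)²·(1−117/1617)·6770000000/117 = 590019.5
  Public: (13806/15423)²·(1−3356/13806)·493700000/3356 = 89225.218
  → Var(ȳ_str) = 679244.72.
Var(ȳ_srs) = (1 − 3473/15423)·1734000000/3473 = 386850.67.
deff = 679244.72 / 386850.67 = 1.7558.

1.7558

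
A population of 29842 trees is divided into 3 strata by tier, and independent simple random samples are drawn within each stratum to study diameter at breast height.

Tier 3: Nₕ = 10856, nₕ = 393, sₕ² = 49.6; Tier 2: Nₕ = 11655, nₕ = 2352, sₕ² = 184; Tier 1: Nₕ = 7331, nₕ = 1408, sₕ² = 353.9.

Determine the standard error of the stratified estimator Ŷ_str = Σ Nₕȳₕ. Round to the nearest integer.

Var(Ŷ_str) = Σₕ Nₕ²(1 − fₕ)sₕ²/nₕ.
Tier 3: 10856²·(1 − 393/10856)·49.6/393 = 1.4335577 × 10^7.
Tier 2: 11655²·(1 − 2352/11655)·184/2352 = 8.4823425 × 10^6.
Tier 1: 7331²·(1 − 1408/7331)·353.9/1408 = 1.0913973 × 10^7.
Sum = 3.3731893 × 10^7.
SE = √(3.3731893 × 10^7) = 5808.

5808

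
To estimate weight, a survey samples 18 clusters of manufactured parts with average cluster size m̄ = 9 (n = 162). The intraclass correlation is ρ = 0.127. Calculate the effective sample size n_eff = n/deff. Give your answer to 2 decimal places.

deff = 1 + (9 − 1)·0.127 = 1 + 1.016 = 2.016.
n_eff = 162 / 2.016 = 80.36.

80.36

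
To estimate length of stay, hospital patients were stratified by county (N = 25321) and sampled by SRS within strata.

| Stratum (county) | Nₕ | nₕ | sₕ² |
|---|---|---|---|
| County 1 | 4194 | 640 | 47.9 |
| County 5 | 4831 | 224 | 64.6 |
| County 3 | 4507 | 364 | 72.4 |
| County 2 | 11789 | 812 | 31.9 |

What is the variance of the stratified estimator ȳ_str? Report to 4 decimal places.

0.0255

Var(ȳ_str) = Σₕ Wₕ²(1 − fₕ)sₕ²/nₕ with Wₕ = Nₕ/N, N = 25321.
County 1: Wₕ = 0.16563327; term = 0.16563327²·(1 − 0.15259895)·47.9/640 = 0.0017399617.
County 5: Wₕ = 0.19079025; term = 0.19079025²·(1 − 0.04636721)·64.6/224 = 0.010011013.
County 3: Wₕ = 0.17799455; term = 0.17799455²·(1 − 0.08076326)·72.4/364 = 0.0057926591.
County 2: Wₕ = 0.46558193; term = 0.46558193²·(1 − 0.06887777)·31.9/812 = 0.0079292768.
Sum = 0.025472911.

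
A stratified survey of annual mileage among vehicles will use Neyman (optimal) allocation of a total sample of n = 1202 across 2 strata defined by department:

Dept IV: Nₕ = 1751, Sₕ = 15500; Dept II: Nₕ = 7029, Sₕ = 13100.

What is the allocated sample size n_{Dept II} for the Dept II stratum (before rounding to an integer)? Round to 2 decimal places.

928.36

Neyman allocation: nₕ = n·NₕSₕ / Σⱼ NⱼSⱼ.
Σ NⱼSⱼ = 1751·15500 + 7029·13100 = 1.192204 × 10^8.
n_{Dept II} = 1202·7029·13100 / (1.192204 × 10^8) = 928.36.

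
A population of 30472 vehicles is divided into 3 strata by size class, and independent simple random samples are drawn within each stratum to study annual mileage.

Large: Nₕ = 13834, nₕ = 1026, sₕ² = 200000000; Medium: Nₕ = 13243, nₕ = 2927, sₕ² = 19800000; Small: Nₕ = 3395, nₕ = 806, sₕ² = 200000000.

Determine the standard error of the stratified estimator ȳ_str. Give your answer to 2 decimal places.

201.35

Var(ȳ_str) = Σₕ Wₕ²(1 − fₕ)sₕ²/nₕ with Wₕ = Nₕ/N, N = 30472.
Large: Wₕ = 0.45399055; term = 0.45399055²·(1 − 0.07416510)·200000000/1026 = 37197.162.
Medium: Wₕ = 0.43459569; term = 0.43459569²·(1 − 0.22102243)·19800000/2927 = 995.26392.
Small: Wₕ = 0.11141376; term = 0.11141376²·(1 − 0.23740795)·200000000/806 = 2348.9018.
Sum = 40541.328.
SE = √(40541.328) = 201.35.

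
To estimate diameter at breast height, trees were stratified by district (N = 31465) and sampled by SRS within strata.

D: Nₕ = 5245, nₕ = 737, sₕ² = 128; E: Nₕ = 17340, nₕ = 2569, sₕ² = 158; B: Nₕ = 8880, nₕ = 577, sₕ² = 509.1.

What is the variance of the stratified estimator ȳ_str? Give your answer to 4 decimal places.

Var(ȳ_str) = Σₕ Wₕ²(1 − fₕ)sₕ²/nₕ with Wₕ = Nₕ/N, N = 31465.
D: Wₕ = 0.16669315; term = 0.16669315²·(1 − 0.14051478)·128/737 = 0.0041477867.
E: Wₕ = 0.55108851; term = 0.55108851²·(1 − 0.14815456)·158/2569 = 0.015910964.
B: Wₕ = 0.28221834; term = 0.28221834²·(1 − 0.06497748)·509.1/577 = 0.065708237.
Sum = 0.085766988.

0.0858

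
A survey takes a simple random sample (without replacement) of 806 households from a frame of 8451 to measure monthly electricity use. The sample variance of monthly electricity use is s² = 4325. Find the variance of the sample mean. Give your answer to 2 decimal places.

4.85

Under SRS without replacement, Var(ȳ) = (1 − f)·s²/n with f = n/N = 806/8451 = 0.09537333.
Var(ȳ) = (1 − 0.09537333)·4325/806 = 0.90462667·5.366005 = 4.8542312.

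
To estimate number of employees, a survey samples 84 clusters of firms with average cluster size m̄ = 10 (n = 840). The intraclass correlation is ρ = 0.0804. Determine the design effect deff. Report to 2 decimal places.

deff = 1 + (10 − 1)·0.0804 = 1 + 0.7236 = 1.7236.

1.72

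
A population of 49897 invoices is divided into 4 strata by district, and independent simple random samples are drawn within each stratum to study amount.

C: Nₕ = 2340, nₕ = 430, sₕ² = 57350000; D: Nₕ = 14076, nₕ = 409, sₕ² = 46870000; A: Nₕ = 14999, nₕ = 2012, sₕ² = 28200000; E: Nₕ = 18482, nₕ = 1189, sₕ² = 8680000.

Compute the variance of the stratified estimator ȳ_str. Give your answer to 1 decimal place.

11127.9

Var(ȳ_str) = Σₕ Wₕ²(1 − fₕ)sₕ²/nₕ with Wₕ = Nₕ/N, N = 49897.
C: Wₕ = 0.04689661; term = 0.04689661²·(1 − 0.18376068)·57350000/430 = 239.4227.
D: Wₕ = 0.28210113; term = 0.28210113²·(1 − 0.02905655)·46870000/409 = 8854.7281.
A: Wₕ = 0.30059923; term = 0.30059923²·(1 − 0.13414228)·28200000/2012 = 1096.5878.
E: Wₕ = 0.37040303; term = 0.37040303²·(1 − 0.06433286)·8680000/1189 = 937.14827.
Sum = 11127.887.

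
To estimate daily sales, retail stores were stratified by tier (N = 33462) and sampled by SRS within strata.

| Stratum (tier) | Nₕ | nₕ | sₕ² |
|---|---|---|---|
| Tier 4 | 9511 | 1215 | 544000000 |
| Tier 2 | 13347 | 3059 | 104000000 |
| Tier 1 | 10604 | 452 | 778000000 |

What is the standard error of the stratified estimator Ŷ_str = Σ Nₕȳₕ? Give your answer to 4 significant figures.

Var(Ŷ_str) = Σₕ Nₕ²(1 − fₕ)sₕ²/nₕ.
Tier 4: 9511²·(1 − 1215/9511)·544000000/1215 = 3.5327878 × 10^13.
Tier 2: 13347²·(1 − 3059/13347)·104000000/3059 = 4.6684045 × 10^12.
Tier 1: 10604²·(1 − 452/10604)·778000000/452 = 1.8529448 × 10^14.
Sum = 2.2529076 × 10^14.
SE = √(2.2529076 × 10^14) = 1.501 × 10^7.

1.501 × 10^7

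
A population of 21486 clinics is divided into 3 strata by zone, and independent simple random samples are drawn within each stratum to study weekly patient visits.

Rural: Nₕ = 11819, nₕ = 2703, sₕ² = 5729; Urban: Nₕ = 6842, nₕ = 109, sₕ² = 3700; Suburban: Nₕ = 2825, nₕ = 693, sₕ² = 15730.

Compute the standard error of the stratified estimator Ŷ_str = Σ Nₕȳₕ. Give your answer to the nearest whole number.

Var(Ŷ_str) = Σₕ Nₕ²(1 − fₕ)sₕ²/nₕ.
Rural: 11819²·(1 − 2703/11819)·5729/2703 = 2.2835884 × 10^8.
Urban: 6842²·(1 − 109/6842)·3700/109 = 1.5637485 × 10^9.
Suburban: 2825²·(1 − 693/2825)·15730/693 = 1.3671027 × 10^8.
Sum = 1.9288176 × 10^9.
SE = √(1.9288176 × 10^9) = 43918.

43918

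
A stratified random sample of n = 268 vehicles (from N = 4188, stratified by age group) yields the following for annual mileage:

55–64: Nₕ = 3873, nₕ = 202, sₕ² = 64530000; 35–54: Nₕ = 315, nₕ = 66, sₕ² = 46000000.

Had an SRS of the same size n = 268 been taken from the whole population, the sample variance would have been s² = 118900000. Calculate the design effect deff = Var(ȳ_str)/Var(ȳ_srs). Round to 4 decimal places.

Var(ȳ_str) = Σ Wₕ²(1−fₕ)sₕ²/nₕ with Wₕ = Nₕ/4188:
  55–64: (3873/4188)²·(1−202/3873)·64530000/202 = 258957.7
  35–54: (315/4188)²·(1−66/315)·46000000/66 = 3116.8109
  → Var(ȳ_str) = 262074.51.
Var(ȳ_srs) = (1 − 268/4188)·118900000/268 = 415266.08.
deff = 262074.51 / 415266.08 = 0.6311.

0.6311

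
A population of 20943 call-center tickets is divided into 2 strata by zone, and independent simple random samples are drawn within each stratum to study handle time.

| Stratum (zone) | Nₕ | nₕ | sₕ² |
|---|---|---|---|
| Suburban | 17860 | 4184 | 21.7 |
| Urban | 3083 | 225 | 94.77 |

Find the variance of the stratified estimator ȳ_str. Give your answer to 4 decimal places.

0.0113

Var(ȳ_str) = Σₕ Wₕ²(1 − fₕ)sₕ²/nₕ with Wₕ = Nₕ/N, N = 20943.
Suburban: Wₕ = 0.85279091; term = 0.85279091²·(1 − 0.23426652)·21.7/4184 = 0.0028882236.
Urban: Wₕ = 0.14720909; term = 0.14720909²·(1 − 0.07298086)·94.77/225 = 0.0084614799.
Sum = 0.011349704.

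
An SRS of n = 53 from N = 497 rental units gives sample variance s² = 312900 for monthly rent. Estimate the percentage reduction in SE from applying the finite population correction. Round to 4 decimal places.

f = n/N = 53/497 = 0.10663984.
SE_no-fpc = √(s²/n) = 76.836017; SE_fpc = √((1−f)s²/n) = 72.623661.
Ratio = √(1−f) = 0.94517732. Reduction = 100·(1 − 0.94517732) = 5.4823%.

5.4823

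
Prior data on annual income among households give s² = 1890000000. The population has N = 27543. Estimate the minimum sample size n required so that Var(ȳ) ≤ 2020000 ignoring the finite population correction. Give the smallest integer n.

936

Without fpc, n₀ = s²/D = 1890000000/2020000 = 935.6436.
Rounding up, n = 936.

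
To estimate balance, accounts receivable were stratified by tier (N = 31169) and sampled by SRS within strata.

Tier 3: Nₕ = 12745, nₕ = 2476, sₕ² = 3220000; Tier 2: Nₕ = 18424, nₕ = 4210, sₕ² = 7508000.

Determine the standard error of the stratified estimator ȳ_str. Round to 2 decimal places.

Var(ȳ_str) = Σₕ Wₕ²(1 − fₕ)sₕ²/nₕ with Wₕ = Nₕ/N, N = 31169.
Tier 3: Wₕ = 0.40889987; term = 0.40889987²·(1 − 0.19427226)·3220000/2476 = 175.19733.
Tier 2: Wₕ = 0.59110013; term = 0.59110013²·(1 − 0.22850630)·7508000/4210 = 480.72495.
Sum = 655.92228.
SE = √(655.92228) = 25.61.

25.61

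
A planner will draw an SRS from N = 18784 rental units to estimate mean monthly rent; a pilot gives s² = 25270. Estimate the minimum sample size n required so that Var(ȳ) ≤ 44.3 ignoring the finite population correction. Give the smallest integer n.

571

Without fpc, n₀ = s²/D = 25270/44.3 = 570.4289.
Rounding up, n = 571.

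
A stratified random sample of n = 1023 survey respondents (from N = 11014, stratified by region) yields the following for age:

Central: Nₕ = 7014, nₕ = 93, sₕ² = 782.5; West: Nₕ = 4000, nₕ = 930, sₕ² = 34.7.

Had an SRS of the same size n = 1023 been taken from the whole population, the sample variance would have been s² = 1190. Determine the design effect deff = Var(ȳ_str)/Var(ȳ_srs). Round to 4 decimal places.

3.1945

Var(ȳ_str) = Σ Wₕ²(1−fₕ)sₕ²/nₕ with Wₕ = Nₕ/11014:
  Central: (7014/11014)²·(1−93/7014)·782.5/93 = 3.3670213
  West: (4000/11014)²·(1−930/4000)·34.7/930 = 0.0037770675
  → Var(ȳ_str) = 3.3707984.
Var(ȳ_srs) = (1 − 1023/11014)·1190/1023 = 1.055201.
deff = 3.3707984 / 1.055201 = 3.1945.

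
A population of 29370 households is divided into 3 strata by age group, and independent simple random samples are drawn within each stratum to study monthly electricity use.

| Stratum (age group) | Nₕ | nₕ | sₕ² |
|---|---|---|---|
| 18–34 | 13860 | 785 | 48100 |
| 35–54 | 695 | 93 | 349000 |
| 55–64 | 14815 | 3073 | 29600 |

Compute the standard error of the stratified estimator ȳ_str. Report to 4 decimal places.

Var(ȳ_str) = Σₕ Wₕ²(1 − fₕ)sₕ²/nₕ with Wₕ = Nₕ/N, N = 29370.
18–34: Wₕ = 0.47191011; term = 0.47191011²·(1 − 0.05663781)·48100/785 = 12.872783.
35–54: Wₕ = 0.02366360; term = 0.02366360²·(1 − 0.13381295)·349000/93 = 1.8201865.
55–64: Wₕ = 0.50442629; term = 0.50442629²·(1 − 0.20742491)·29600/3073 = 1.9425177.
Sum = 16.635487.
SE = √(16.635487) = 4.0787.

4.0787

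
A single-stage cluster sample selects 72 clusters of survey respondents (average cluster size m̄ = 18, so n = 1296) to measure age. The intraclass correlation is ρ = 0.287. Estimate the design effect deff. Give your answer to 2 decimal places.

deff = 1 + (18 − 1)·0.287 = 1 + 4.879 = 5.879.

5.88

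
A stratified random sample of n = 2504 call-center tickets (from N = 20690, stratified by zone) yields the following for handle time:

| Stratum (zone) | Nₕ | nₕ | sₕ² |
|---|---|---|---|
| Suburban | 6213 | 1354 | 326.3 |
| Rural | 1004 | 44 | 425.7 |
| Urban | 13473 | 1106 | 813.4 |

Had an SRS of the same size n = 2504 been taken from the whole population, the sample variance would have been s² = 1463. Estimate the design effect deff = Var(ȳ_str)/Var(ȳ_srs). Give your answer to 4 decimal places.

0.6329

Var(ȳ_str) = Σ Wₕ²(1−fₕ)sₕ²/nₕ with Wₕ = Nₕ/20690:
  Suburban: (6213/20690)²·(1−1354/6213)·326.3/1354 = 0.016995177
  Rural: (1004/20690)²·(1−44/1004)·425.7/44 = 0.021783865
  Urban: (13473/20690)²·(1−1106/13473)·813.4/1106 = 0.28625741
  → Var(ȳ_str) = 0.32503645.
Var(ȳ_srs) = (1 − 2504/20690)·1463/2504 = 0.51355469.
deff = 0.32503645 / 0.51355469 = 0.6329.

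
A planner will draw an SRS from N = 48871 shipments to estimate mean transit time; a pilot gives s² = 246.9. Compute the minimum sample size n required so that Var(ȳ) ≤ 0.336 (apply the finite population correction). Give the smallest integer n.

Without fpc, n₀ = s²/D = 246.9/0.336 = 734.8214.
With fpc, (1 − n/N)·s²/n ≤ D requires n ≥ n₀/(1 + n₀/N) = 734.8214/(1 + 734.8214/48871) = 723.9363.
Rounding up, n = 724.

724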